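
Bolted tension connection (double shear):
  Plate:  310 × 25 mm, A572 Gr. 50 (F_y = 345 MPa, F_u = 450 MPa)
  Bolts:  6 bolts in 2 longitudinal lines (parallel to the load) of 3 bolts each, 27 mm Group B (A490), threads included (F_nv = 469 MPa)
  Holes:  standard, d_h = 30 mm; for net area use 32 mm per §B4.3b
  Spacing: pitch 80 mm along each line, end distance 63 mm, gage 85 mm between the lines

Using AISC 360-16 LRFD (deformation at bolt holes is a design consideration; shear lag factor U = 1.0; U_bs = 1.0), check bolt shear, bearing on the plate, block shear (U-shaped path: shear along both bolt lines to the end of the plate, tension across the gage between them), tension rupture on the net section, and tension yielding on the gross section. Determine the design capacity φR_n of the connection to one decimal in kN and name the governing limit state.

1895.1 kN (block shear governs)

Bolt shear: A_b = π(27)²/4 = 572.56 mm². φR_n = 0.75 × 469 × 572.56 × 6 × 2 = 2416.8 kN.
Bearing (25 mm plate, F_u = 450 MPa): end bolts L_c = 63 − 30/2 = 48, R_n = min(1.2×48×25×450, 2.4×27×25×450) = 648 kN/bolt; interior L_c = 80 − 30 = 50, R_n = 675 kN/bolt. φR_n = 0.75 × (2×648 + 4×675) = 2997.0 kN.
Block shear: shear path 2×[63+2×80] = 2×223 mm, A_gv = 11150, A_nv = 2×(223 − 2.5×32)×25 = 7150 mm²; tension across gage: (85 − 1×32)×25 = 1325 mm². R_n = min(0.6×450×7150, 0.6×345×11150) + 1.0×450×1325 = min(1930.5, 2308.1) + 596.25 = 2526.8 kN. φR_n = 0.75 × 2526.8 = 1895.1 kN.
Tension rupture (net): A_n = (310 − 2×32)×25 = 6150 mm² (U = 1.0, A_e = A_n). φR_n = 0.75 × 450 × 6150 = 2075.6 kN.
Tension yield (gross): A_g = 310×25 = 7750 mm². φR_n = 0.90 × 345 × 7750 = 2406.4 kN.
Governing: min(2416.8, 2997.0, 1895.1, 2075.6, 2406.4) = 1895.1 kN → block shear.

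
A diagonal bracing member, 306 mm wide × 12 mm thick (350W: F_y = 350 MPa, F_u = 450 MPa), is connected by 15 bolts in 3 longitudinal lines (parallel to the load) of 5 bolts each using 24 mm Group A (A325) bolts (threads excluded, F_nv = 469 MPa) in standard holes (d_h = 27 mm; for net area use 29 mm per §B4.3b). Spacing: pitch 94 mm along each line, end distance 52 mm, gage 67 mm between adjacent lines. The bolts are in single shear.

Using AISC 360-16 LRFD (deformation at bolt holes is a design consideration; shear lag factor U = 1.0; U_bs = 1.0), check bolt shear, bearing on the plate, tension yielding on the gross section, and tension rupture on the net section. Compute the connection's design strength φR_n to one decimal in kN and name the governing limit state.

887.0 kN (net-section rupture governs)

Bolt shear: A_b = π(24)²/4 = 452.39 mm². φR_n = 0.75 × 469 × 452.39 × 15 × 1 = 2386.9 kN.
Bearing (12 mm plate, F_u = 450 MPa): end bolts L_c = 52 − 27/2 = 38.5, R_n = min(1.2×38.5×12×450, 2.4×24×12×450) = 249.48 kN/bolt; interior L_c = 94 − 27 = 67, R_n = 311.04 kN/bolt. φR_n = 0.75 × (3×249.48 + 12×311.04) = 3360.7 kN.
Tension yield (gross): A_g = 306×12 = 3672 mm². φR_n = 0.90 × 350 × 3672 = 1156.7 kN.
Tension rupture (net): A_n = (306 − 3×29)×12 = 2628 mm² (U = 1.0, A_e = A_n). φR_n = 0.75 × 450 × 2628 = 887.0 kN.
Governing: min(2386.9, 3360.7, 1156.7, 887.0) = 887.0 kN → net-section rupture.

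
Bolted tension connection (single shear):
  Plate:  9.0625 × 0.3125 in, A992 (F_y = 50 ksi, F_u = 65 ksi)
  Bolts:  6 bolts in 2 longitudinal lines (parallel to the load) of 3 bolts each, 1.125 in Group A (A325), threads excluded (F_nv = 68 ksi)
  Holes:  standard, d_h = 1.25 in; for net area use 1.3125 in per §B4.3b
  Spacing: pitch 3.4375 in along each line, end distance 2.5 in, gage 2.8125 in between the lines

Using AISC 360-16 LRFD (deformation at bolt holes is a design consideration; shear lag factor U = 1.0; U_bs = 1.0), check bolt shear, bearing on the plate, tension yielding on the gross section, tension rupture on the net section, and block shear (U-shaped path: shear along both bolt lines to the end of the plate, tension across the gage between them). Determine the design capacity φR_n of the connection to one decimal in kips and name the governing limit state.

98.1 kips (net-section rupture governs)

Bolt shear: A_b = π(1.125)²/4 = 0.99402 in². φR_n = 0.75 × 68 × 0.99402 × 6 × 1 = 304.2 kips.
Bearing (0.3125 in plate, F_u = 65 ksi): end bolts L_c = 2.5 − 1.25/2 = 1.875, R_n = min(1.2×1.875×0.3125×65, 2.4×1.125×0.3125×65) = 45.703 kips/bolt; interior L_c = 3.4375 − 1.25 = 2.1875, R_n = 53.32 kips/bolt. φR_n = 0.75 × (2×45.703 + 4×53.32) = 228.5 kips.
Tension yield (gross): A_g = 9.0625×0.3125 = 2.832 in². φR_n = 0.90 × 50 × 2.832 = 127.4 kips.
Tension rupture (net): A_n = (9.0625 − 2×1.3125)×0.3125 = 2.0117 in² (U = 1.0, A_e = A_n). φR_n = 0.75 × 65 × 2.0117 = 98.1 kips.
Block shear: shear path 2×[2.5+2×3.4375] = 2×9.375 in, A_gv = 5.8594, A_nv = 2×(9.375 − 2.5×1.3125)×0.3125 = 3.8086 in²; tension across gage: (2.8125 − 1×1.3125)×0.3125 = 0.46875 in². R_n = min(0.6×65×3.8086, 0.6×50×5.8594) + 1.0×65×0.46875 = min(148.54, 175.78) + 30.469 = 179.01 kips. φR_n = 0.75 × 179.01 = 134.3 kips.
Governing: min(304.2, 228.5, 127.4, 98.1, 134.3) = 98.1 kips → net-section rupture.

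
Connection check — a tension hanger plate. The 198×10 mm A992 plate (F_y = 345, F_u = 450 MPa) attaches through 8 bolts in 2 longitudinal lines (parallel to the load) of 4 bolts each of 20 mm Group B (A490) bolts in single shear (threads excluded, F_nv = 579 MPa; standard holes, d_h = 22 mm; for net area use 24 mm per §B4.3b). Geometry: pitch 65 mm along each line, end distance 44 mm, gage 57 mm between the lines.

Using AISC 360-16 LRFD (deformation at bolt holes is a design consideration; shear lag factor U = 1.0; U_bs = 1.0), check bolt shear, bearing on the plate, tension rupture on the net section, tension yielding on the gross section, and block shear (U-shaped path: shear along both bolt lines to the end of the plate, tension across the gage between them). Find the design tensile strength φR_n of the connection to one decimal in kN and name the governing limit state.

506.3 kN (net-section rupture governs)

Bolt shear: A_b = π(20)²/4 = 314.16 mm². φR_n = 0.75 × 579 × 314.16 × 8 × 1 = 1091.4 kN.
Bearing (10 mm plate, F_u = 450 MPa): end bolts L_c = 44 − 22/2 = 33, R_n = min(1.2×33×10×450, 2.4×20×10×450) = 178.2 kN/bolt; interior L_c = 65 − 22 = 43, R_n = 216 kN/bolt. φR_n = 0.75 × (2×178.2 + 6×216) = 1239.3 kN.
Tension rupture (net): A_n = (198 − 2×24)×10 = 1500 mm² (U = 1.0, A_e = A_n). φR_n = 0.75 × 450 × 1500 = 506.3 kN.
Tension yield (gross): A_g = 198×10 = 1980 mm². φR_n = 0.90 × 345 × 1980 = 614.8 kN.
Block shear: shear path 2×[44+3×65] = 2×239 mm, A_gv = 4780, A_nv = 2×(239 − 3.5×24)×10 = 3100 mm²; tension across gage: (57 − 1×24)×10 = 330 mm². R_n = min(0.6×450×3100, 0.6×345×4780) + 1.0×450×330 = min(837, 989.46) + 148.5 = 985.5 kN. φR_n = 0.75 × 985.5 = 739.1 kN.
Governing: min(1091.4, 1239.3, 506.3, 614.8, 739.1) = 506.3 kN → net-section rupture.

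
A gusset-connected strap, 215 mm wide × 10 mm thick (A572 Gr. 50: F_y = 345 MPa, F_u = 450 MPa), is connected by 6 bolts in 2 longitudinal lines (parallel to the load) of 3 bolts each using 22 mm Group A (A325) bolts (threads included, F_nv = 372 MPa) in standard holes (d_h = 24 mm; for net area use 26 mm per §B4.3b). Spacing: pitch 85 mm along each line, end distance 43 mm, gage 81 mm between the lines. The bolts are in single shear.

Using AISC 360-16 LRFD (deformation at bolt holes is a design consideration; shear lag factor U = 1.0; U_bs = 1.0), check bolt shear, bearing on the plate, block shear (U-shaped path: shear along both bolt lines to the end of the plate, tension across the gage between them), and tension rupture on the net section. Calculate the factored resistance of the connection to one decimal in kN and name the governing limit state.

550.1 kN (net-section rupture governs)

Bolt shear: A_b = π(22)²/4 = 380.13 mm². φR_n = 0.75 × 372 × 380.13 × 6 × 1 = 636.3 kN.
Bearing (10 mm plate, F_u = 450 MPa): end bolts L_c = 43 − 24/2 = 31, R_n = min(1.2×31×10×450, 2.4×22×10×450) = 167.4 kN/bolt; interior L_c = 85 − 24 = 61, R_n = 237.6 kN/bolt. φR_n = 0.75 × (2×167.4 + 4×237.6) = 963.9 kN.
Block shear: shear path 2×[43+2×85] = 2×213 mm, A_gv = 4260, A_nv = 2×(213 − 2.5×26)×10 = 2960 mm²; tension across gage: (81 − 1×26)×10 = 550 mm². R_n = min(0.6×450×2960, 0.6×345×4260) + 1.0×450×550 = min(799.2, 881.82) + 247.5 = 1046.7 kN. φR_n = 0.75 × 1046.7 = 785.0 kN.
Tension rupture (net): A_n = (215 − 2×26)×10 = 1630 mm² (U = 1.0, A_e = A_n). φR_n = 0.75 × 450 × 1630 = 550.1 kN.
Governing: min(636.3, 963.9, 785.0, 550.1) = 550.1 kN → net-section rupture.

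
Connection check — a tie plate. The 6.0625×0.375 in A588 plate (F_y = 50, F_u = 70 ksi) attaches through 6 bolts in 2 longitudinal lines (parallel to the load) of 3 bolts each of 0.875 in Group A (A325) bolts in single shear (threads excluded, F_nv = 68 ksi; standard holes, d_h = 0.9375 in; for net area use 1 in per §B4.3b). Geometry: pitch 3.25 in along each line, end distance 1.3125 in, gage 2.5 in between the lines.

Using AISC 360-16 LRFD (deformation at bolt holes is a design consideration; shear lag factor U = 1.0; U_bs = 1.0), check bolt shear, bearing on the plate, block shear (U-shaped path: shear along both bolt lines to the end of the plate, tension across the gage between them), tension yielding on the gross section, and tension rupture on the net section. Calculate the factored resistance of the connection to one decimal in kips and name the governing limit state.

80.0 kips (net-section rupture governs)

Bolt shear: A_b = π(0.875)²/4 = 0.60132 in². φR_n = 0.75 × 68 × 0.60132 × 6 × 1 = 184.0 kips.
Bearing (0.375 in plate, F_u = 70 ksi): end bolts L_c = 1.3125 − 0.9375/2 = 0.84375, R_n = min(1.2×0.84375×0.375×70, 2.4×0.875×0.375×70) = 26.578 kips/bolt; interior L_c = 3.25 − 0.9375 = 2.3125, R_n = 55.125 kips/bolt. φR_n = 0.75 × (2×26.578 + 4×55.125) = 205.2 kips.
Block shear: shear path 2×[1.3125+2×3.25] = 2×7.8125 in, A_gv = 5.8594, A_nv = 2×(7.8125 − 2.5×1)×0.375 = 3.9844 in²; tension across gage: (2.5 − 1×1)×0.375 = 0.5625 in². R_n = min(0.6×70×3.9844, 0.6×50×5.8594) + 1.0×70×0.5625 = min(167.34, 175.78) + 39.375 = 206.72 kips. φR_n = 0.75 × 206.72 = 155.0 kips.
Tension yield (gross): A_g = 6.0625×0.375 = 2.2734 in². φR_n = 0.90 × 50 × 2.2734 = 102.3 kips.
Tension rupture (net): A_n = (6.0625 − 2×1)×0.375 = 1.5234 in² (U = 1.0, A_e = A_n). φR_n = 0.75 × 70 × 1.5234 = 80.0 kips.
Governing: min(184.0, 205.2, 155.0, 102.3, 80.0) = 80.0 kips → net-section rupture.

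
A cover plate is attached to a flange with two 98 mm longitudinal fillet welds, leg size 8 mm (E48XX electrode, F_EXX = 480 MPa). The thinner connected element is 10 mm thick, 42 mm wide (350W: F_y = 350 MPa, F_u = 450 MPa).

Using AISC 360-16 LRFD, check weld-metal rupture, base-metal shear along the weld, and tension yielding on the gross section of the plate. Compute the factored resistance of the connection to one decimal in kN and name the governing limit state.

132.3 kN (gross-section yield governs)

Weld metal: throat = 0.707×8 = 5.656 mm, L = 2×98 = 196 mm. φR_n = 0.75 × 0.6 × 480 × 5.656 × 196 = 239.5 kN.
Base metal shear (10 mm plate): yield φR_n = 1.0×0.6×350×10×196 = 411.6 kN; rupture φR_n = 0.75×0.6×450×10×196 = 396.9 kN; take 396.9 kN (rupture).
Tension yield (gross): A_g = 42×10 = 420 mm². φR_n = 0.90 × 350 × 420 = 132.3 kN.
Governing: min(239.5, 396.9, 132.3) = 132.3 kN → gross-section yield.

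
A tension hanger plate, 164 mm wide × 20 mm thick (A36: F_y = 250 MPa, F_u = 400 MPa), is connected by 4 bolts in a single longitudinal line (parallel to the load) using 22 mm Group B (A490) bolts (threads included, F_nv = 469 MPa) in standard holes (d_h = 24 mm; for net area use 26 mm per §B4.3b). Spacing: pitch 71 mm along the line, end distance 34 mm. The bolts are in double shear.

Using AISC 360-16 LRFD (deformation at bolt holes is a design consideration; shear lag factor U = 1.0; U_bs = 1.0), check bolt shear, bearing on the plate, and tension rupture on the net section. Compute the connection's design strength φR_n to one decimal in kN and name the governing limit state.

Bolt shear: A_b = π(22)²/4 = 380.13 mm². φR_n = 0.75 × 469 × 380.13 × 4 × 2 = 1069.7 kN.
Bearing (20 mm plate, F_u = 400 MPa): end bolts L_c = 34 − 24/2 = 22, R_n = min(1.2×22×20×400, 2.4×22×20×400) = 211.2 kN/bolt; interior L_c = 71 − 24 = 47, R_n = 422.4 kN/bolt. φR_n = 0.75 × (1×211.2 + 3×422.4) = 1108.8 kN.
Tension rupture (net): A_n = (164 − 1×26)×20 = 2760 mm² (U = 1.0, A_e = A_n). φR_n = 0.75 × 400 × 2760 = 828.0 kN.
Governing: min(1069.7, 1108.8, 828.0) = 828.0 kN → net-section rupture.

828.0 kN (net-section rupture governs)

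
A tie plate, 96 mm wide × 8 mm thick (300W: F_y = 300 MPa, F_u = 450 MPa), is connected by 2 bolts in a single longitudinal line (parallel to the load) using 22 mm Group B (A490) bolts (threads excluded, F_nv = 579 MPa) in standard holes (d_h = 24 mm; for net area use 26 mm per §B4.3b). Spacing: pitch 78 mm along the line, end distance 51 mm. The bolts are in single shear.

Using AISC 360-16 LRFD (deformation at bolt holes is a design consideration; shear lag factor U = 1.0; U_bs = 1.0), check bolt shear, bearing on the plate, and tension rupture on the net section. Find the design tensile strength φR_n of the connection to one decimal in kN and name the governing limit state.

Bolt shear: A_b = π(22)²/4 = 380.13 mm². φR_n = 0.75 × 579 × 380.13 × 2 × 1 = 330.1 kN.
Bearing (8 mm plate, F_u = 450 MPa): end bolts L_c = 51 − 24/2 = 39, R_n = min(1.2×39×8×450, 2.4×22×8×450) = 168.48 kN/bolt; interior L_c = 78 − 24 = 54, R_n = 190.08 kN/bolt. φR_n = 0.75 × (1×168.48 + 1×190.08) = 268.9 kN.
Tension rupture (net): A_n = (96 − 1×26)×8 = 560 mm² (U = 1.0, A_e = A_n). φR_n = 0.75 × 450 × 560 = 189.0 kN.
Governing: min(330.1, 268.9, 189.0) = 189.0 kN → net-section rupture.

189.0 kN (net-section rupture governs)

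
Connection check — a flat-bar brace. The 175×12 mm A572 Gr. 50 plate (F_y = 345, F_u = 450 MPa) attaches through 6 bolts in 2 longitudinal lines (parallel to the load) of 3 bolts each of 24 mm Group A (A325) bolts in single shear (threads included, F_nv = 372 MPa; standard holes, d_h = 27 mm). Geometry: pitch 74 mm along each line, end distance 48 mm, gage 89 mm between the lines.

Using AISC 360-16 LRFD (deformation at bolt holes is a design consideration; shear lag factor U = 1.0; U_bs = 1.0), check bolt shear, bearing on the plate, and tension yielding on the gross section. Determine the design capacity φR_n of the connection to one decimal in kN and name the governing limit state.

Bolt shear: A_b = π(24)²/4 = 452.39 mm². φR_n = 0.75 × 372 × 452.39 × 6 × 1 = 757.3 kN.
Bearing (12 mm plate, F_u = 450 MPa): end bolts L_c = 48 − 27/2 = 34.5, R_n = min(1.2×34.5×12×450, 2.4×24×12×450) = 223.56 kN/bolt; interior L_c = 74 − 27 = 47, R_n = 304.56 kN/bolt. φR_n = 0.75 × (2×223.56 + 4×304.56) = 1249.0 kN.
Tension yield (gross): A_g = 175×12 = 2100 mm². φR_n = 0.90 × 345 × 2100 = 652.1 kN.
Governing: min(757.3, 1249.0, 652.1) = 652.1 kN → gross-section yield.

652.1 kN (gross-section yield governs)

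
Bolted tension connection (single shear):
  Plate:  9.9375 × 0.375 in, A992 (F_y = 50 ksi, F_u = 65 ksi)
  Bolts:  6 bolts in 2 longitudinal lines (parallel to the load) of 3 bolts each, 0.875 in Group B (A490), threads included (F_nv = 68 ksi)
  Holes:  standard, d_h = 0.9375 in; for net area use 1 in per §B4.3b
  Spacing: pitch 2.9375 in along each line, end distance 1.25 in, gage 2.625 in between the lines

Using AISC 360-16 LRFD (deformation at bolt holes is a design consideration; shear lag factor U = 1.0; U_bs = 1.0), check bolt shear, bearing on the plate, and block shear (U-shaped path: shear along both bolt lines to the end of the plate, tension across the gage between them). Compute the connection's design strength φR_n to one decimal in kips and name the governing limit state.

Bolt shear: A_b = π(0.875)²/4 = 0.60132 in². φR_n = 0.75 × 68 × 0.60132 × 6 × 1 = 184.0 kips.
Bearing (0.375 in plate, F_u = 65 ksi): end bolts L_c = 1.25 − 0.9375/2 = 0.78125, R_n = min(1.2×0.78125×0.375×65, 2.4×0.875×0.375×65) = 22.852 kips/bolt; interior L_c = 2.9375 − 0.9375 = 2, R_n = 51.188 kips/bolt. φR_n = 0.75 × (2×22.852 + 4×51.188) = 187.8 kips.
Block shear: shear path 2×[1.25+2×2.9375] = 2×7.125 in, A_gv = 5.3438, A_nv = 2×(7.125 − 2.5×1)×0.375 = 3.4688 in²; tension across gage: (2.625 − 1×1)×0.375 = 0.60938 in². R_n = min(0.6×65×3.4688, 0.6×50×5.3438) + 1.0×65×0.60938 = min(135.28, 160.31) + 39.61 = 174.89 kips. φR_n = 0.75 × 174.89 = 131.2 kips.
Governing: min(184.0, 187.8, 131.2) = 131.2 kips → block shear.

131.2 kips (block shear governs)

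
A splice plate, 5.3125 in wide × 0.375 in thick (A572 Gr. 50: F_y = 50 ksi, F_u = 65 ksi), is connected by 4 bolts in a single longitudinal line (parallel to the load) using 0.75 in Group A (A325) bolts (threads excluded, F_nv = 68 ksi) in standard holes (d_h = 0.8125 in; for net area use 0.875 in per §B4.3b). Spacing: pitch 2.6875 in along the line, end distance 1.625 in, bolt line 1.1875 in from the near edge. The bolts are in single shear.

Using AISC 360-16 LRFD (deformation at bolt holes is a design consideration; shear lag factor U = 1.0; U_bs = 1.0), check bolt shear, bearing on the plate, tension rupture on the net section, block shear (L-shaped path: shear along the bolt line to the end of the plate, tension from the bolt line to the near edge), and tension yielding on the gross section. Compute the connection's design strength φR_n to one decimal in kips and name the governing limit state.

Bolt shear: A_b = π(0.75)²/4 = 0.44179 in². φR_n = 0.75 × 68 × 0.44179 × 4 × 1 = 90.1 kips.
Bearing (0.375 in plate, F_u = 65 ksi): end bolts L_c = 1.625 − 0.8125/2 = 1.21875, R_n = min(1.2×1.21875×0.375×65, 2.4×0.75×0.375×65) = 35.648 kips/bolt; interior L_c = 2.6875 − 0.8125 = 1.875, R_n = 43.875 kips/bolt. φR_n = 0.75 × (1×35.648 + 3×43.875) = 125.5 kips.
Tension rupture (net): A_n = (5.3125 − 1×0.875)×0.375 = 1.6641 in² (U = 1.0, A_e = A_n). φR_n = 0.75 × 65 × 1.6641 = 81.1 kips.
Block shear: shear path 1×[1.625+3×2.6875] = 1×9.6875 in, A_gv = 3.6328, A_nv = 1×(9.6875 − 3.5×0.875)×0.375 = 2.4844 in²; tension to near edge: (1.1875 − 0.5×0.875)×0.375 = 0.28125 in². R_n = min(0.6×65×2.4844, 0.6×50×3.6328) + 1.0×65×0.28125 = min(96.892, 108.98) + 18.281 = 115.17 kips. φR_n = 0.75 × 115.17 = 86.4 kips.
Tension yield (gross): A_g = 5.3125×0.375 = 1.9922 in². φR_n = 0.90 × 50 × 1.9922 = 89.6 kips.
Governing: min(90.1, 125.5, 81.1, 86.4, 89.6) = 81.1 kips → net-section rupture.

81.1 kips (net-section rupture governs)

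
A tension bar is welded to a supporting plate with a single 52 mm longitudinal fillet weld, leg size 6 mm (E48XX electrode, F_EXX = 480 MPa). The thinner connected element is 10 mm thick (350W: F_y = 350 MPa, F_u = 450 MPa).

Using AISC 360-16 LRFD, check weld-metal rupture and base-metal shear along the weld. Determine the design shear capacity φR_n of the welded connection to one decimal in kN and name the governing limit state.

Weld metal: throat = 0.707×6 = 4.242 mm, L = 52 mm. φR_n = 0.75 × 0.6 × 480 × 4.242 × 52 = 47.6 kN.
Base metal shear (10 mm plate): yield φR_n = 1.0×0.6×350×10×52 = 109.2 kN; rupture φR_n = 0.75×0.6×450×10×52 = 105.3 kN; take 105.3 kN (rupture).
Governing: min(47.6, 105.3) = 47.6 kN → weld metal.

47.6 kN (weld metal governs)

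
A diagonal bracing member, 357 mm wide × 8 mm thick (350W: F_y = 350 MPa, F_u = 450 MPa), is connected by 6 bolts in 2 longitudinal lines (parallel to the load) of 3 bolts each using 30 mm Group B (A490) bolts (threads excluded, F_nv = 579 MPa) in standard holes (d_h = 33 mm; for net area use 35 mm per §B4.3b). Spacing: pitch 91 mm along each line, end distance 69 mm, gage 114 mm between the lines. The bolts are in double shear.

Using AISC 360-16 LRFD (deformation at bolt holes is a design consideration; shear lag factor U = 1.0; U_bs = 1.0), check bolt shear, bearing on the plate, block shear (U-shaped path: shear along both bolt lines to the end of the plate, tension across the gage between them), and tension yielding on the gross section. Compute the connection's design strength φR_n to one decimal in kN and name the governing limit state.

Bolt shear: A_b = π(30)²/4 = 706.86 mm². φR_n = 0.75 × 579 × 706.86 × 6 × 2 = 3683.4 kN.
Bearing (8 mm plate, F_u = 450 MPa): end bolts L_c = 69 − 33/2 = 52.5, R_n = min(1.2×52.5×8×450, 2.4×30×8×450) = 226.8 kN/bolt; interior L_c = 91 − 33 = 58, R_n = 250.56 kN/bolt. φR_n = 0.75 × (2×226.8 + 4×250.56) = 1091.9 kN.
Block shear: shear path 2×[69+2×91] = 2×251 mm, A_gv = 4016, A_nv = 2×(251 − 2.5×35)×8 = 2616 mm²; tension across gage: (114 − 1×35)×8 = 632 mm². R_n = min(0.6×450×2616, 0.6×350×4016) + 1.0×450×632 = min(706.32, 843.36) + 284.4 = 990.72 kN. φR_n = 0.75 × 990.72 = 743.0 kN.
Tension yield (gross): A_g = 357×8 = 2856 mm². φR_n = 0.90 × 350 × 2856 = 899.6 kN.
Governing: min(3683.4, 1091.9, 743.0, 899.6) = 743.0 kN → block shear.

743.0 kN (block shear governs)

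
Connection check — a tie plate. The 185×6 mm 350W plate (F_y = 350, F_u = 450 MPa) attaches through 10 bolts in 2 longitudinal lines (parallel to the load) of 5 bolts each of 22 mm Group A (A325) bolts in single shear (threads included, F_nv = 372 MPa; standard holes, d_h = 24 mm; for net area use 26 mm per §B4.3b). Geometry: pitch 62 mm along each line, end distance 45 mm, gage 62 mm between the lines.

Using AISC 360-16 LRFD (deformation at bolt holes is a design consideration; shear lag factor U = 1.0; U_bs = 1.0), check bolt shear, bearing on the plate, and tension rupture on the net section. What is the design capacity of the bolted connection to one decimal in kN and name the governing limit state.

Bolt shear: A_b = π(22)²/4 = 380.13 mm². φR_n = 0.75 × 372 × 380.13 × 10 × 1 = 1060.6 kN.
Bearing (6 mm plate, F_u = 450 MPa): end bolts L_c = 45 − 24/2 = 33, R_n = min(1.2×33×6×450, 2.4×22×6×450) = 106.92 kN/bolt; interior L_c = 62 − 24 = 38, R_n = 123.12 kN/bolt. φR_n = 0.75 × (2×106.92 + 8×123.12) = 899.1 kN.
Tension rupture (net): A_n = (185 − 2×26)×6 = 798 mm² (U = 1.0, A_e = A_n). φR_n = 0.75 × 450 × 798 = 269.3 kN.
Governing: min(1060.6, 899.1, 269.3) = 269.3 kN → net-section rupture.

269.3 kN (net-section rupture governs)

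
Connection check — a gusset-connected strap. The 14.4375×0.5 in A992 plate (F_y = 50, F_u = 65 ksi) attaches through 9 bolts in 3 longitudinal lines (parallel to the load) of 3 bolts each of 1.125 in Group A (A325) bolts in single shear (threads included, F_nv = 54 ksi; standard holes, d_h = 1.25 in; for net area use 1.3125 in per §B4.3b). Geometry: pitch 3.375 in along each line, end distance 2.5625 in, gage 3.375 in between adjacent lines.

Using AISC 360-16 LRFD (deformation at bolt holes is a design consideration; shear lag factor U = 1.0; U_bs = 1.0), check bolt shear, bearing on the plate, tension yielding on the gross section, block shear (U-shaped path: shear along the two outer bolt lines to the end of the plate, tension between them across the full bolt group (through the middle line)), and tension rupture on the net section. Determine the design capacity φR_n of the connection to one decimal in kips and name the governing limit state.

Bolt shear: A_b = π(1.125)²/4 = 0.99402 in². φR_n = 0.75 × 54 × 0.99402 × 9 × 1 = 362.3 kips.
Bearing (0.5 in plate, F_u = 65 ksi): end bolts L_c = 2.5625 − 1.25/2 = 1.9375, R_n = min(1.2×1.9375×0.5×65, 2.4×1.125×0.5×65) = 75.563 kips/bolt; interior L_c = 3.375 − 1.25 = 2.125, R_n = 82.875 kips/bolt. φR_n = 0.75 × (3×75.563 + 6×82.875) = 543.0 kips.
Tension yield (gross): A_g = 14.4375×0.5 = 7.2188 in². φR_n = 0.90 × 50 × 7.2188 = 324.8 kips.
Block shear: shear path 2×[2.5625+2×3.375] = 2×9.3125 in, A_gv = 9.3125, A_nv = 2×(9.3125 − 2.5×1.3125)×0.5 = 6.0313 in²; tension across gage: (6.75 − 2×1.3125)×0.5 = 2.0625 in². R_n = min(0.6×65×6.0313, 0.6×50×9.3125) + 1.0×65×2.0625 = min(235.22, 279.38) + 134.06 = 369.28 kips. φR_n = 0.75 × 369.28 = 277.0 kips.
Tension rupture (net): A_n = (14.4375 − 3×1.3125)×0.5 = 5.25 in² (U = 1.0, A_e = A_n). φR_n = 0.75 × 65 × 5.25 = 255.9 kips.
Governing: min(362.3, 543.0, 324.8, 277.0, 255.9) = 255.9 kips → net-section rupture.

255.9 kips (net-section rupture governs)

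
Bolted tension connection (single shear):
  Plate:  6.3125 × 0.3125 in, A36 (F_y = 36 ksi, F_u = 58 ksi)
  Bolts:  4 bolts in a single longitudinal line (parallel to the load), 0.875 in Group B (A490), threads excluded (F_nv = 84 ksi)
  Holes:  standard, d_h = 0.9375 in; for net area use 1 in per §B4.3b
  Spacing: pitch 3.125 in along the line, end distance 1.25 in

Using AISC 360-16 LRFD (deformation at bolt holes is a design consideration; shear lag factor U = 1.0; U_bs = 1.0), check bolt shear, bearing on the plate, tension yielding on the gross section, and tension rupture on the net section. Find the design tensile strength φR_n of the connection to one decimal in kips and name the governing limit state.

63.9 kips (gross-section yield governs)

Bolt shear: A_b = π(0.875)²/4 = 0.60132 in². φR_n = 0.75 × 84 × 0.60132 × 4 × 1 = 151.5 kips.
Bearing (0.3125 in plate, F_u = 58 ksi): end bolts L_c = 1.25 − 0.9375/2 = 0.78125, R_n = min(1.2×0.78125×0.3125×58, 2.4×0.875×0.3125×58) = 16.992 kips/bolt; interior L_c = 3.125 − 0.9375 = 2.1875, R_n = 38.063 kips/bolt. φR_n = 0.75 × (1×16.992 + 3×38.063) = 98.4 kips.
Tension yield (gross): A_g = 6.3125×0.3125 = 1.9727 in². φR_n = 0.90 × 36 × 1.9727 = 63.9 kips.
Tension rupture (net): A_n = (6.3125 − 1×1)×0.3125 = 1.6602 in² (U = 1.0, A_e = A_n). φR_n = 0.75 × 58 × 1.6602 = 72.2 kips.
Governing: min(151.5, 98.4, 63.9, 72.2) = 63.9 kips → gross-section yield.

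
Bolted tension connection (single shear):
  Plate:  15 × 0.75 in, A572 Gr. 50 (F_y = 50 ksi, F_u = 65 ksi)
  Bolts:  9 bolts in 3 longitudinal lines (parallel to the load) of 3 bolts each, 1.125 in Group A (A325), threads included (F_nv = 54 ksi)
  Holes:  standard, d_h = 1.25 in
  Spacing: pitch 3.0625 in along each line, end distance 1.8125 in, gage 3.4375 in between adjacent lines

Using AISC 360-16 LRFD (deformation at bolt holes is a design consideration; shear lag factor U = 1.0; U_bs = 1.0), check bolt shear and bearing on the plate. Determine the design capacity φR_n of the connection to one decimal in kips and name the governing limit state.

362.3 kips (bolt shear governs)

Bolt shear: A_b = π(1.125)²/4 = 0.99402 in². φR_n = 0.75 × 54 × 0.99402 × 9 × 1 = 362.3 kips.
Bearing (0.75 in plate, F_u = 65 ksi): end bolts L_c = 1.8125 − 1.25/2 = 1.1875, R_n = min(1.2×1.1875×0.75×65, 2.4×1.125×0.75×65) = 69.469 kips/bolt; interior L_c = 3.0625 − 1.25 = 1.8125, R_n = 106.03 kips/bolt. φR_n = 0.75 × (3×69.469 + 6×106.03) = 633.4 kips.
Governing: min(362.3, 633.4) = 362.3 kips → bolt shear.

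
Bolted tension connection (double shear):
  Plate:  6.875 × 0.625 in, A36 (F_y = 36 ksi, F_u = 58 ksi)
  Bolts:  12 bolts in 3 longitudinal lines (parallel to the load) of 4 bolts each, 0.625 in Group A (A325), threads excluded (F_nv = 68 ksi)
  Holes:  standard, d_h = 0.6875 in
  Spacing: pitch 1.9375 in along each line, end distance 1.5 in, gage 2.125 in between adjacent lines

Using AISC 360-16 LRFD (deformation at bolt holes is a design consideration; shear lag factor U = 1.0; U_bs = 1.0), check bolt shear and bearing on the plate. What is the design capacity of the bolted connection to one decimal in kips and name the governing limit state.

375.5 kips (bolt shear governs)

Bolt shear: A_b = π(0.625)²/4 = 0.3068 in². φR_n = 0.75 × 68 × 0.3068 × 12 × 2 = 375.5 kips.
Bearing (0.625 in plate, F_u = 58 ksi): end bolts L_c = 1.5 − 0.6875/2 = 1.15625, R_n = min(1.2×1.15625×0.625×58, 2.4×0.625×0.625×58) = 50.297 kips/bolt; interior L_c = 1.9375 − 0.6875 = 1.25, R_n = 54.375 kips/bolt. φR_n = 0.75 × (3×50.297 + 9×54.375) = 480.2 kips.
Governing: min(375.5, 480.2) = 375.5 kips → bolt shear.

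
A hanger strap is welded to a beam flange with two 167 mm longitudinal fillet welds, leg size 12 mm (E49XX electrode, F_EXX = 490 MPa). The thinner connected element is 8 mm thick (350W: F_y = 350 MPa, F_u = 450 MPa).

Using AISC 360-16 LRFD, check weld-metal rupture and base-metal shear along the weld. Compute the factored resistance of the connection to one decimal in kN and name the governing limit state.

541.1 kN (base-metal shear governs)

Weld metal: throat = 0.707×12 = 8.484 mm, L = 2×167 = 334 mm. φR_n = 0.75 × 0.6 × 490 × 8.484 × 334 = 624.8 kN.
Base metal shear (8 mm plate): yield φR_n = 1.0×0.6×350×8×334 = 561.1 kN; rupture φR_n = 0.75×0.6×450×8×334 = 541.1 kN; take 541.1 kN (rupture).
Governing: min(624.8, 541.1) = 541.1 kN → base-metal shear.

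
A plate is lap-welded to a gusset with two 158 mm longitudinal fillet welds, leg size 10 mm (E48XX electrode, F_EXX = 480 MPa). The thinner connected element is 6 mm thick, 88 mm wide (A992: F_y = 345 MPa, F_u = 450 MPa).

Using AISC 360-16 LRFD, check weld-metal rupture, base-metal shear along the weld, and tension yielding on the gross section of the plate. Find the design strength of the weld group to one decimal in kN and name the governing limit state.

163.9 kN (gross-section yield governs)

Weld metal: throat = 0.707×10 = 7.07 mm, L = 2×158 = 316 mm. φR_n = 0.75 × 0.6 × 480 × 7.07 × 316 = 482.6 kN.
Base metal shear (6 mm plate): yield φR_n = 1.0×0.6×345×6×316 = 392.5 kN; rupture φR_n = 0.75×0.6×450×6×316 = 383.9 kN; take 383.9 kN (rupture).
Tension yield (gross): A_g = 88×6 = 528 mm². φR_n = 0.90 × 345 × 528 = 163.9 kN.
Governing: min(482.6, 383.9, 163.9) = 163.9 kN → gross-section yield.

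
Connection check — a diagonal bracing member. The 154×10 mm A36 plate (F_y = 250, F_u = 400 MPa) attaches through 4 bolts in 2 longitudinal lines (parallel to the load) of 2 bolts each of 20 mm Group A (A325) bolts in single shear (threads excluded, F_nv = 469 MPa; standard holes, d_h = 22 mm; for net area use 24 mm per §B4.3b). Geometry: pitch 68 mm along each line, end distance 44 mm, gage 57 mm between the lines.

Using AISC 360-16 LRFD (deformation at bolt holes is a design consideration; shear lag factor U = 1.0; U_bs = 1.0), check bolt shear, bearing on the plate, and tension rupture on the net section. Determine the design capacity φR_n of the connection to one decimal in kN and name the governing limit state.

318.0 kN (net-section rupture governs)

Bolt shear: A_b = π(20)²/4 = 314.16 mm². φR_n = 0.75 × 469 × 314.16 × 4 × 1 = 442.0 kN.
Bearing (10 mm plate, F_u = 400 MPa): end bolts L_c = 44 − 22/2 = 33, R_n = min(1.2×33×10×400, 2.4×20×10×400) = 158.4 kN/bolt; interior L_c = 68 − 22 = 46, R_n = 192 kN/bolt. φR_n = 0.75 × (2×158.4 + 2×192) = 525.6 kN.
Tension rupture (net): A_n = (154 − 2×24)×10 = 1060 mm² (U = 1.0, A_e = A_n). φR_n = 0.75 × 400 × 1060 = 318.0 kN.
Governing: min(442.0, 525.6, 318.0) = 318.0 kN → net-section rupture.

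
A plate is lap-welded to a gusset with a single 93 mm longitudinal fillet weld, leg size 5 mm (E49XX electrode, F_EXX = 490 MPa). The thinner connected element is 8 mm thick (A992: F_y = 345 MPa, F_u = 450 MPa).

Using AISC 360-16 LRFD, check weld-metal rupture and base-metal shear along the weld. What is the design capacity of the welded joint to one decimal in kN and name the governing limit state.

Weld metal: throat = 0.707×5 = 3.535 mm, L = 93 mm. φR_n = 0.75 × 0.6 × 490 × 3.535 × 93 = 72.5 kN.
Base metal shear (8 mm plate): yield φR_n = 1.0×0.6×345×8×93 = 154.0 kN; rupture φR_n = 0.75×0.6×450×8×93 = 150.7 kN; take 150.7 kN (rupture).
Governing: min(72.5, 150.7) = 72.5 kN → weld metal.

72.5 kN (weld metal governs)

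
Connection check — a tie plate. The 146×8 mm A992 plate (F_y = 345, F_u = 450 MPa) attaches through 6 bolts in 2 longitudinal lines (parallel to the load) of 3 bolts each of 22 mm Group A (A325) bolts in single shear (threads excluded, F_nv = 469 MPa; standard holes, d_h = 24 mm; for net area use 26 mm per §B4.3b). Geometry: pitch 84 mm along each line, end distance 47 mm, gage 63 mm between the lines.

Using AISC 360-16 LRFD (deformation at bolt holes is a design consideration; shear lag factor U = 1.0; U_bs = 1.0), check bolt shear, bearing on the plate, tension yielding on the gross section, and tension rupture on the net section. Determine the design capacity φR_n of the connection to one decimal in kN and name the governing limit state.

253.8 kN (net-section rupture governs)

Bolt shear: A_b = π(22)²/4 = 380.13 mm². φR_n = 0.75 × 469 × 380.13 × 6 × 1 = 802.3 kN.
Bearing (8 mm plate, F_u = 450 MPa): end bolts L_c = 47 − 24/2 = 35, R_n = min(1.2×35×8×450, 2.4×22×8×450) = 151.2 kN/bolt; interior L_c = 84 − 24 = 60, R_n = 190.08 kN/bolt. φR_n = 0.75 × (2×151.2 + 4×190.08) = 797.0 kN.
Tension yield (gross): A_g = 146×8 = 1168 mm². φR_n = 0.90 × 345 × 1168 = 362.7 kN.
Tension rupture (net): A_n = (146 − 2×26)×8 = 752 mm² (U = 1.0, A_e = A_n). φR_n = 0.75 × 450 × 752 = 253.8 kN.
Governing: min(802.3, 797.0, 362.7, 253.8) = 253.8 kN → net-section rupture.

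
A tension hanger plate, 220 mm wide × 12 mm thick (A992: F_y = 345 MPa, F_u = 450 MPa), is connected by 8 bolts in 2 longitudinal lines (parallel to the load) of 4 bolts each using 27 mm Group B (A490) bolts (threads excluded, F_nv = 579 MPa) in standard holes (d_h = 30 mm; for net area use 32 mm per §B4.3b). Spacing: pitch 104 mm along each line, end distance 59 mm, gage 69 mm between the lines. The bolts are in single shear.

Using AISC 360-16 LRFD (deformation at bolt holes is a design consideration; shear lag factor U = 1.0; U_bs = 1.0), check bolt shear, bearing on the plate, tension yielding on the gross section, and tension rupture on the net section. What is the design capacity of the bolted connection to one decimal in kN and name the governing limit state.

Bolt shear: A_b = π(27)²/4 = 572.56 mm². φR_n = 0.75 × 579 × 572.56 × 8 × 1 = 1989.1 kN.
Bearing (12 mm plate, F_u = 450 MPa): end bolts L_c = 59 − 30/2 = 44, R_n = min(1.2×44×12×450, 2.4×27×12×450) = 285.12 kN/bolt; interior L_c = 104 − 30 = 74, R_n = 349.92 kN/bolt. φR_n = 0.75 × (2×285.12 + 6×349.92) = 2002.3 kN.
Tension yield (gross): A_g = 220×12 = 2640 mm². φR_n = 0.90 × 345 × 2640 = 819.7 kN.
Tension rupture (net): A_n = (220 − 2×32)×12 = 1872 mm² (U = 1.0, A_e = A_n). φR_n = 0.75 × 450 × 1872 = 631.8 kN.
Governing: min(1989.1, 2002.3, 819.7, 631.8) = 631.8 kN → net-section rupture.

631.8 kN (net-section rupture governs)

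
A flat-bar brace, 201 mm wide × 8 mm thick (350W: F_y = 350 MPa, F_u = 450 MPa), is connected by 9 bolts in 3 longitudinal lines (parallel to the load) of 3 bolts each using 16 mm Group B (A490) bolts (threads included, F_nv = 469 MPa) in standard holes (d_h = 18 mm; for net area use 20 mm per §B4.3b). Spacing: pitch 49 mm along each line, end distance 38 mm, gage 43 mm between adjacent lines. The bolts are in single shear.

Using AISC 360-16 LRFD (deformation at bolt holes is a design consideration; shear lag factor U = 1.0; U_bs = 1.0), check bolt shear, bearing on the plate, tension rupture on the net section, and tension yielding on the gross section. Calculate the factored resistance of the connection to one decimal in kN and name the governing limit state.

380.7 kN (net-section rupture governs)

Bolt shear: A_b = π(16)²/4 = 201.06 mm². φR_n = 0.75 × 469 × 201.06 × 9 × 1 = 636.5 kN.
Bearing (8 mm plate, F_u = 450 MPa): end bolts L_c = 38 − 18/2 = 29, R_n = min(1.2×29×8×450, 2.4×16×8×450) = 125.28 kN/bolt; interior L_c = 49 − 18 = 31, R_n = 133.92 kN/bolt. φR_n = 0.75 × (3×125.28 + 6×133.92) = 884.5 kN.
Tension rupture (net): A_n = (201 − 3×20)×8 = 1128 mm² (U = 1.0, A_e = A_n). φR_n = 0.75 × 450 × 1128 = 380.7 kN.
Tension yield (gross): A_g = 201×8 = 1608 mm². φR_n = 0.90 × 350 × 1608 = 506.5 kN.
Governing: min(636.5, 884.5, 380.7, 506.5) = 380.7 kN → net-section rupture.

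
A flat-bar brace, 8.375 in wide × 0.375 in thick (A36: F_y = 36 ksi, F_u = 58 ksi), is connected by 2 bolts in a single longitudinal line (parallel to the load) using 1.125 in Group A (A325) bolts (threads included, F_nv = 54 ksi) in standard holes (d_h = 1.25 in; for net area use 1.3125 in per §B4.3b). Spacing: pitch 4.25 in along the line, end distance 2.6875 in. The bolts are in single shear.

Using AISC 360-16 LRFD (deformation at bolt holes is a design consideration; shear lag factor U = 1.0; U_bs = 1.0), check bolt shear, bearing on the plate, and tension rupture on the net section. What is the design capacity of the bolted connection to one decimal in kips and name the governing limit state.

Bolt shear: A_b = π(1.125)²/4 = 0.99402 in². φR_n = 0.75 × 54 × 0.99402 × 2 × 1 = 80.5 kips.
Bearing (0.375 in plate, F_u = 58 ksi): end bolts L_c = 2.6875 − 1.25/2 = 2.0625, R_n = min(1.2×2.0625×0.375×58, 2.4×1.125×0.375×58) = 53.831 kips/bolt; interior L_c = 4.25 − 1.25 = 3, R_n = 58.725 kips/bolt. φR_n = 0.75 × (1×53.831 + 1×58.725) = 84.4 kips.
Tension rupture (net): A_n = (8.375 − 1×1.3125)×0.375 = 2.6484 in² (U = 1.0, A_e = A_n). φR_n = 0.75 × 58 × 2.6484 = 115.2 kips.
Governing: min(80.5, 84.4, 115.2) = 80.5 kips → bolt shear.

80.5 kips (bolt shear governs)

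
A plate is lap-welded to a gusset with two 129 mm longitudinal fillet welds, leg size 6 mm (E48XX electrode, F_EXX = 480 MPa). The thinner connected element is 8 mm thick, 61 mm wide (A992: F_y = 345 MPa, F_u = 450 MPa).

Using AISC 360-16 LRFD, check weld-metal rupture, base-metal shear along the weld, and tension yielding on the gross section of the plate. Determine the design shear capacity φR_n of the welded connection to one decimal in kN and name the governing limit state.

151.5 kN (gross-section yield governs)

Weld metal: throat = 0.707×6 = 4.242 mm, L = 2×129 = 258 mm. φR_n = 0.75 × 0.6 × 480 × 4.242 × 258 = 236.4 kN.
Base metal shear (8 mm plate): yield φR_n = 1.0×0.6×345×8×258 = 427.2 kN; rupture φR_n = 0.75×0.6×450×8×258 = 418.0 kN; take 418.0 kN (rupture).
Tension yield (gross): A_g = 61×8 = 488 mm². φR_n = 0.90 × 345 × 488 = 151.5 kN.
Governing: min(236.4, 418.0, 151.5) = 151.5 kN → gross-section yield.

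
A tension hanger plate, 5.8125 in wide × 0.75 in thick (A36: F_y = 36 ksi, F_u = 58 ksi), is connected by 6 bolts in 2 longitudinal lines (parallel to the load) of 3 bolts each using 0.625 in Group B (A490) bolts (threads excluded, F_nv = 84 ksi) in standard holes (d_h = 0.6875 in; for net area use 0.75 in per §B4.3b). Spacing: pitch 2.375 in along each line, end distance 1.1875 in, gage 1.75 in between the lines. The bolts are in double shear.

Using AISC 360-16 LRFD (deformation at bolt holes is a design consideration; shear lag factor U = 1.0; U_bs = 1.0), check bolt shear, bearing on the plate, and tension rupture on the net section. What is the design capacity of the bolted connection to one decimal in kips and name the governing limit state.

140.7 kips (net-section rupture governs)

Bolt shear: A_b = π(0.625)²/4 = 0.3068 in². φR_n = 0.75 × 84 × 0.3068 × 6 × 2 = 231.9 kips.
Bearing (0.75 in plate, F_u = 58 ksi): end bolts L_c = 1.1875 − 0.6875/2 = 0.84375, R_n = min(1.2×0.84375×0.75×58, 2.4×0.625×0.75×58) = 44.044 kips/bolt; interior L_c = 2.375 − 0.6875 = 1.6875, R_n = 65.25 kips/bolt. φR_n = 0.75 × (2×44.044 + 4×65.25) = 261.8 kips.
Tension rupture (net): A_n = (5.8125 − 2×0.75)×0.75 = 3.2344 in² (U = 1.0, A_e = A_n). φR_n = 0.75 × 58 × 3.2344 = 140.7 kips.
Governing: min(231.9, 261.8, 140.7) = 140.7 kips → net-section rupture.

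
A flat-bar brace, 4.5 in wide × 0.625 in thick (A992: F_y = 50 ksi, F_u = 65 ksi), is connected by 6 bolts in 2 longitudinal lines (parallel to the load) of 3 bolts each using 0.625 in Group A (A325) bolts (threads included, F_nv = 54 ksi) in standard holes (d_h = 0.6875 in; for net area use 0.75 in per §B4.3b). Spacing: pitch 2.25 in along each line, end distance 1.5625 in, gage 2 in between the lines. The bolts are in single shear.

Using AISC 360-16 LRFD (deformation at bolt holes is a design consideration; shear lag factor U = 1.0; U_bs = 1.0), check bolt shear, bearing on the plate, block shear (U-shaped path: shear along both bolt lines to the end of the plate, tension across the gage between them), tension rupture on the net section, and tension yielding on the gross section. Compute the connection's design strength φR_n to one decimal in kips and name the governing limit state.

Bolt shear: A_b = π(0.625)²/4 = 0.3068 in². φR_n = 0.75 × 54 × 0.3068 × 6 × 1 = 74.6 kips.
Bearing (0.625 in plate, F_u = 65 ksi): end bolts L_c = 1.5625 − 0.6875/2 = 1.21875, R_n = min(1.2×1.21875×0.625×65, 2.4×0.625×0.625×65) = 59.414 kips/bolt; interior L_c = 2.25 − 0.6875 = 1.5625, R_n = 60.938 kips/bolt. φR_n = 0.75 × (2×59.414 + 4×60.938) = 271.9 kips.
Block shear: shear path 2×[1.5625+2×2.25] = 2×6.0625 in, A_gv = 7.5781, A_nv = 2×(6.0625 − 2.5×0.75)×0.625 = 5.2344 in²; tension across gage: (2 − 1×0.75)×0.625 = 0.78125 in². R_n = min(0.6×65×5.2344, 0.6×50×7.5781) + 1.0×65×0.78125 = min(204.14, 227.34) + 50.781 = 254.92 kips. φR_n = 0.75 × 254.92 = 191.2 kips.
Tension rupture (net): A_n = (4.5 − 2×0.75)×0.625 = 1.875 in² (U = 1.0, A_e = A_n). φR_n = 0.75 × 65 × 1.875 = 91.4 kips.
Tension yield (gross): A_g = 4.5×0.625 = 2.8125 in². φR_n = 0.90 × 50 × 2.8125 = 126.6 kips.
Governing: min(74.6, 271.9, 191.2, 91.4, 126.6) = 74.6 kips → bolt shear.

74.6 kips (bolt shear governs)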